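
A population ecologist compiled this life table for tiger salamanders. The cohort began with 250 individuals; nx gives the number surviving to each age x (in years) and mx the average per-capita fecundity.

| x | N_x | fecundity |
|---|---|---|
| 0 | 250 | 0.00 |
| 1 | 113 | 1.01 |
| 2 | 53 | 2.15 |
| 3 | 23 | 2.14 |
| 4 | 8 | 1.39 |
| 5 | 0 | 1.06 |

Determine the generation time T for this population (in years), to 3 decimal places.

1.852

lx = nx/n0 = nx/250: 1, 0.452, 0.212, 0.092, 0.032, 0
lx·mx: 0, 0.45652, 0.4558, 0.19688, 0.04448, 0 → R0 = 1.15368
x·lx·mx: 0, 0.45652, 0.9116, 0.59064, 0.17792, 0 → Σ = 2.13668
T = 2.13668 / 1.15368 = 1.852056… → 1.852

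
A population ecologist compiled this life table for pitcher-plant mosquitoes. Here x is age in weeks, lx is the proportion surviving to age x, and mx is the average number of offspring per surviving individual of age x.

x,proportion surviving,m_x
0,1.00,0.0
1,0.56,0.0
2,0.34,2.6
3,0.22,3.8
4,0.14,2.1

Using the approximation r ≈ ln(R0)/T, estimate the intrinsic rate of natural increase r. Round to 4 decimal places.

0.2586

R0 = Σ lx·mx = 0 + 0 + 0.884 + 0.836 + 0.294 = 2.014
Σ x·lx·mx = 5.452; T = 5.452/2.014 = 2.70705…
r ≈ ln(R0)/T = ln(2.014)/2.70705… = 0.258629… → 0.2586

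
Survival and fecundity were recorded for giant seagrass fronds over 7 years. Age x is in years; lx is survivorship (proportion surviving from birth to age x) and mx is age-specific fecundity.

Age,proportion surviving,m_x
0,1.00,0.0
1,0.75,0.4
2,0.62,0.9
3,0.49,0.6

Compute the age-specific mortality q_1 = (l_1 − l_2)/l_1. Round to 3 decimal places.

q_1 = (l_1 − l_2) / l_1 = (0.75 − 0.62) / 0.75
     = 0.13 / 0.75 = 0.173333… → 0.173

0.173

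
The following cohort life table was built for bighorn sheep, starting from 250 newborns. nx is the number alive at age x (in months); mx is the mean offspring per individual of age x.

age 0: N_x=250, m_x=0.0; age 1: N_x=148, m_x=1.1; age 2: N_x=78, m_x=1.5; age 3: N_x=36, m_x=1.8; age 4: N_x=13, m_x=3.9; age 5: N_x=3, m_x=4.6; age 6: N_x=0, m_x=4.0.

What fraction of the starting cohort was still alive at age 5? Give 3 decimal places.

l_5 = n_5/n_0 = 3/250 = 0.012 → 0.012

0.012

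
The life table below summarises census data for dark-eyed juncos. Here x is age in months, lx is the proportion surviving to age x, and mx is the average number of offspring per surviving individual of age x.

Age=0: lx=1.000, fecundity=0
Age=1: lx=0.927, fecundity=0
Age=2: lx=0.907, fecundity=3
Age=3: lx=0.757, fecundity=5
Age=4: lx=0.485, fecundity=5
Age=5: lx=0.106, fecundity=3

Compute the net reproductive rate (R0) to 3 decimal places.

9.249

lx·mx by age: 0, 0, 2.721, 3.785, 2.425, 0.318
R0 = Σ lx·mx = 9.249 → 9.249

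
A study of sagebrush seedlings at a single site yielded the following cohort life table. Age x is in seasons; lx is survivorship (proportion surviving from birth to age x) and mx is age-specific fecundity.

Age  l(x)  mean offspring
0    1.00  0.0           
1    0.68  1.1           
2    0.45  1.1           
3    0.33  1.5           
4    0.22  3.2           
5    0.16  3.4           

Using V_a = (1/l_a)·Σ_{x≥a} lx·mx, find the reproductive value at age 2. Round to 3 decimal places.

4.973

lx·mx for x ≥ 2: 0.495, 0.495, 0.704, 0.544 → sum = 2.238
V_2 = 2.238 / l_2 = 2.238 / 0.45 = 4.973333… → 4.973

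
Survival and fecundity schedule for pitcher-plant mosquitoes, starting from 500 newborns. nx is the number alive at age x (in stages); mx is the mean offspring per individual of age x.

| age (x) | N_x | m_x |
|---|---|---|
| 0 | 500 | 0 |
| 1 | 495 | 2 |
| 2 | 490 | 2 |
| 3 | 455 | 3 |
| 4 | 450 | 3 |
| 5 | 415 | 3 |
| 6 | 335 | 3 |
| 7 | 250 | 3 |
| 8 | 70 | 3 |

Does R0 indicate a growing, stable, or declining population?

growing

lx = nx/n0 = nx/500: 1, 0.99, 0.98, 0.91, 0.9, 0.83, 0.67, 0.5, 0.14
R0 = Σ lx·mx = 0 + 1.98 + 1.96 + 2.73 + 2.7 + 2.49 + 2.01 + 1.5 + 0.42 = 15.79
R0 > 1, so the population is growing.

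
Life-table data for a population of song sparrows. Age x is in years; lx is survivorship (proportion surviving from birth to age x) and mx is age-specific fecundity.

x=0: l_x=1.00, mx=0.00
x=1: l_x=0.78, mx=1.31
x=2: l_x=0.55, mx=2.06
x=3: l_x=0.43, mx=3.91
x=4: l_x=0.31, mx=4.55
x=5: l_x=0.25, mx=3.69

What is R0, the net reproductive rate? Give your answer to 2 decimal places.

lx·mx by age: 0, 1.0218, 1.133, 1.6813, 1.4105, 0.9225
R0 = Σ lx·mx = 6.1691 → 6.17

6.17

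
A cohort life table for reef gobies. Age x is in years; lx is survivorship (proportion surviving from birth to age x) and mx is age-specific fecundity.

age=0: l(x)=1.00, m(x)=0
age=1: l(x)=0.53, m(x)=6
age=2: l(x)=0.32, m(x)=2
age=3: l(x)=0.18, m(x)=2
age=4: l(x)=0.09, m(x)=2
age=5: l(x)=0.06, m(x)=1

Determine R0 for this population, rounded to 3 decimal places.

lx·mx by age: 0, 3.18, 0.64, 0.36, 0.18, 0.06
R0 = Σ lx·mx = 4.42 → 4.420

4.420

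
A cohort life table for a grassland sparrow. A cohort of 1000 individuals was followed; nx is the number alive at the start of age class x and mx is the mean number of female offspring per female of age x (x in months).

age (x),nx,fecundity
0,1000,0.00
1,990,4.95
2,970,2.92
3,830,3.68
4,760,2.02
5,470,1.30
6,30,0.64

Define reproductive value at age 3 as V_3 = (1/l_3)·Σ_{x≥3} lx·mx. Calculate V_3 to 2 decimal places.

lx = nx/n0 = nx/1000: 1, 0.99, 0.97, 0.83, 0.76, 0.47, 0.03
lx·mx for x ≥ 3: 3.0544, 1.5352, 0.611, 0.0192 → sum = 5.2198
V_3 = 5.2198 / l_3 = 5.2198 / 0.83 = 6.288916… → 6.29

6.29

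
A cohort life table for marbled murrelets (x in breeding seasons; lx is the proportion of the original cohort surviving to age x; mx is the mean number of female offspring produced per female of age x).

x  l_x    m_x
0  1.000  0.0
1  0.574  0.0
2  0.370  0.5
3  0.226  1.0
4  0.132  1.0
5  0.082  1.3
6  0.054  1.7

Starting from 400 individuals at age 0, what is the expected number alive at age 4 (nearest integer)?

53

Expected survivors = N0 · l_4 = 400 × 0.132 = 52.8 → 53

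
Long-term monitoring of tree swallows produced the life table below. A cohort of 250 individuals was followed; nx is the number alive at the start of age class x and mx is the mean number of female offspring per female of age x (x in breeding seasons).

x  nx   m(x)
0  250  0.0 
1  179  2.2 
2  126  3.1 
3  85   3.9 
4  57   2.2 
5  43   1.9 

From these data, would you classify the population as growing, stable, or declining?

growing

lx = nx/n0 = nx/250: 1, 0.716, 0.504, 0.34, 0.228, 0.172
R0 = Σ lx·mx = 0 + 1.5752 + 1.5624 + 1.326 + 0.5016 + 0.3268 = 5.292
R0 > 1, so the population is growing.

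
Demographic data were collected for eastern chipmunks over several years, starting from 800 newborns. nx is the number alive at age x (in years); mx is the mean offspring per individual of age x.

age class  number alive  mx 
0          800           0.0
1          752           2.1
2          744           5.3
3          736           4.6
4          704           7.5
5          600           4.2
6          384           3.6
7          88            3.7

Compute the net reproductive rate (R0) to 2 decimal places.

23.02

lx = nx/n0 = nx/800: 1, 0.94, 0.93, 0.92, 0.88, 0.75, 0.48, 0.11
lx·mx by age: 0, 1.974, 4.929, 4.232, 6.6, 3.15, 1.728, 0.407
R0 = Σ lx·mx = 23.02 → 23.02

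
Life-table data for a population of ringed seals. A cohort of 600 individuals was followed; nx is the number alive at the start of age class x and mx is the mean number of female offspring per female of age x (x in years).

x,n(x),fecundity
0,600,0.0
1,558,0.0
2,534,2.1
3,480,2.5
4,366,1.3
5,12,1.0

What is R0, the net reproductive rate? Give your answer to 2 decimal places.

lx = nx/n0 = nx/600: 1, 0.93, 0.89, 0.8, 0.61, 0.02
lx·mx by age: 0, 0, 1.869, 2, 0.793, 0.02
R0 = Σ lx·mx = 4.682 → 4.68

4.68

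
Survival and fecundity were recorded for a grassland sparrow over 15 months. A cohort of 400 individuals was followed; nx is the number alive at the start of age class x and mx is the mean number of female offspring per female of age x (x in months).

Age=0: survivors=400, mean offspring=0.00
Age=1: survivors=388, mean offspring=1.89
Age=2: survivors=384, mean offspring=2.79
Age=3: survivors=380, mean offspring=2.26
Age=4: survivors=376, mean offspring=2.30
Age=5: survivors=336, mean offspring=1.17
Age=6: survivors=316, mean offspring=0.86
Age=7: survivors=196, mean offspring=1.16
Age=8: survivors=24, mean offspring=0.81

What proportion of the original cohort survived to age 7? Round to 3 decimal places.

0.490

l_7 = n_7/n_0 = 196/400 = 0.49 → 0.490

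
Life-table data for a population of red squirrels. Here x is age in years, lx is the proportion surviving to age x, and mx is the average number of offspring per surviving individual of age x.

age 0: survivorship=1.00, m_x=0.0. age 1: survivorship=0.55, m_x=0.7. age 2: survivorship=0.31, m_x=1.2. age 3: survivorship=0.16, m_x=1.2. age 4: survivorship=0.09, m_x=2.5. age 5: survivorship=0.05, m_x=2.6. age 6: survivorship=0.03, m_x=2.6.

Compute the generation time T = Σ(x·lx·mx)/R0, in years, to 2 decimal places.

lx·mx: 0, 0.385, 0.372, 0.192, 0.225, 0.13, 0.078 → R0 = 1.382
x·lx·mx: 0, 0.385, 0.744, 0.576, 0.9, 0.65, 0.468 → Σ = 3.723
T = 3.723 / 1.382 = 2.693922… → 2.69

2.69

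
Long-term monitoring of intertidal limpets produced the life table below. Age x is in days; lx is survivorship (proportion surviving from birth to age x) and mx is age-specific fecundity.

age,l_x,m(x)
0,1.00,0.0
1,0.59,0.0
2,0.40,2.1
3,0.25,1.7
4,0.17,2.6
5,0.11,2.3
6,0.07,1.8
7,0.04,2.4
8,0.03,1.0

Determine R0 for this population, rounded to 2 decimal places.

2.21

lx·mx by age: 0, 0, 0.84, 0.425, 0.442, 0.253, 0.126, 0.096, 0.03
R0 = Σ lx·mx = 2.212 → 2.21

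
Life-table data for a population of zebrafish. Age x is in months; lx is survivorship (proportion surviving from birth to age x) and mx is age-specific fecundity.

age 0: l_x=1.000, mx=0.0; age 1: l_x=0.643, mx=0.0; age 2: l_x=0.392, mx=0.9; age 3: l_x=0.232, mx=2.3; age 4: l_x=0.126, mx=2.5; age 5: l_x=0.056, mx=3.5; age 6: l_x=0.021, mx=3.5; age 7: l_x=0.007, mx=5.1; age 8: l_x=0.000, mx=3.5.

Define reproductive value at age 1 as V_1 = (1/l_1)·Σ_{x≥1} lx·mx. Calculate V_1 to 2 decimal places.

lx·mx for x ≥ 1: 0, 0.3528, 0.5336, 0.315, 0.196, 0.0735, 0.0357, 0 → sum = 1.5066
V_1 = 1.5066 / l_1 = 1.5066 / 0.643 = 2.343079… → 2.34

2.34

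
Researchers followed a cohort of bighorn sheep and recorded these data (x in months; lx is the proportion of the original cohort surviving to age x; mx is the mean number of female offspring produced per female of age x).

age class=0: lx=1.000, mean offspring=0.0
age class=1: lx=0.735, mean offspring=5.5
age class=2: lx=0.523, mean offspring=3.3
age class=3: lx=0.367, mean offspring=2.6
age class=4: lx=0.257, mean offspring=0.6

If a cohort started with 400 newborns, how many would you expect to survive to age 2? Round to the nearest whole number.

Expected survivors = N0 · l_2 = 400 × 0.523 = 209.2 → 209

209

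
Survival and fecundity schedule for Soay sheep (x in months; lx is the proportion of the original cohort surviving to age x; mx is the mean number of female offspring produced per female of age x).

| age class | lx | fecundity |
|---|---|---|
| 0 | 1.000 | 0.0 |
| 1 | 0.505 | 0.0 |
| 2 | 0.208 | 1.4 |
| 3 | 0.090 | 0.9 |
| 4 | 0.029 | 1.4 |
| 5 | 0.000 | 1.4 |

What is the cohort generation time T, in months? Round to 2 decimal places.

lx·mx: 0, 0, 0.2912, 0.081, 0.0406, 0 → R0 = 0.4128
x·lx·mx: 0, 0, 0.5824, 0.243, 0.1624, 0 → Σ = 0.9878
T = 0.9878 / 0.4128 = 2.392926… → 2.39

2.39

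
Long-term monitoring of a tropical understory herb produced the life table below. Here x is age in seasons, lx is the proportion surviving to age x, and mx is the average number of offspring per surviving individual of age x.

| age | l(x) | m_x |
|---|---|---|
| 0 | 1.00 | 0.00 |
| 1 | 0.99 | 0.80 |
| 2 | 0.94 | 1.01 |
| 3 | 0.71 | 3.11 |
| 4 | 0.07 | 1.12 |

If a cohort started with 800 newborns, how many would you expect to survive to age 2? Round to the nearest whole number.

Expected survivors = N0 · l_2 = 800 × 0.94 = 752 → 752

752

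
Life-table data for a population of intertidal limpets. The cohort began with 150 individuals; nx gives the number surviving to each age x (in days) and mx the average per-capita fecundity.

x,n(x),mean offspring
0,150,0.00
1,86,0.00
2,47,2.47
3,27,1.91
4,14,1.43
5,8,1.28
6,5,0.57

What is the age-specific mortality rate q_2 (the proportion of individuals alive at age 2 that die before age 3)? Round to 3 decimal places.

0.426

lx = nx/n0 = nx/150: 1, 0.57333…, 0.31333…, 0.18, 0.09333…, 0.05333…, 0.03333…
q_2 = (l_2 − l_3) / l_2 = (0.313333… − 0.18) / 0.313333…
     = 0.133333… / 0.313333… = 0.425532… → 0.426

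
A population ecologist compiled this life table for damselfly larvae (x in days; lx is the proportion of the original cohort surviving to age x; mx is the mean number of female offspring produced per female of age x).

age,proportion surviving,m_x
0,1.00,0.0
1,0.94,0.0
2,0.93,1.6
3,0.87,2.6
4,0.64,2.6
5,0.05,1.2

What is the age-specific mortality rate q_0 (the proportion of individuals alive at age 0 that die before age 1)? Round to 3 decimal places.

0.060

q_0 = (l_0 − l_1) / l_0 = (1 − 0.94) / 1
     = 0.06 / 1 = 0.06 → 0.060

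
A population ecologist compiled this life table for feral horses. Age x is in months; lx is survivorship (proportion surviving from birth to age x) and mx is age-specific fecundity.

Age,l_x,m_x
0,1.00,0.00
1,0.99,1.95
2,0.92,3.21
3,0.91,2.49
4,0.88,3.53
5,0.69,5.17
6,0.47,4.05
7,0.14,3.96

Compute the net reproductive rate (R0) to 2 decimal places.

16.28

lx·mx by age: 0, 1.9305, 2.9532, 2.2659, 3.1064, 3.5673, 1.9035, 0.5544
R0 = Σ lx·mx = 16.2812 → 16.28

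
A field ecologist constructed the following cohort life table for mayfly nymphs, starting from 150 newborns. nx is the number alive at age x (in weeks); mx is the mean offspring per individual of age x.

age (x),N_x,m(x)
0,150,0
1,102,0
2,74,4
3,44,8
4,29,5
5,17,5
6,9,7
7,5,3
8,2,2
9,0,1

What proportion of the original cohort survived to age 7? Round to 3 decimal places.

l_7 = n_7/n_0 = 5/150 = 0.033333… → 0.033

0.033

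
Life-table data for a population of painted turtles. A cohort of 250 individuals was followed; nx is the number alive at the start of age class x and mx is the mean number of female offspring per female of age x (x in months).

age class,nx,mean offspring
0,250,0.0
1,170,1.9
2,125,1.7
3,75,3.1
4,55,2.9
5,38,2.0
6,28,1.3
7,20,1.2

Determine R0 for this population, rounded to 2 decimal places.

lx = nx/n0 = nx/250: 1, 0.68, 0.5, 0.3, 0.22, 0.152, 0.112, 0.08
lx·mx by age: 0, 1.292, 0.85, 0.93, 0.638, 0.304, 0.1456, 0.096
R0 = Σ lx·mx = 4.2556 → 4.26

4.26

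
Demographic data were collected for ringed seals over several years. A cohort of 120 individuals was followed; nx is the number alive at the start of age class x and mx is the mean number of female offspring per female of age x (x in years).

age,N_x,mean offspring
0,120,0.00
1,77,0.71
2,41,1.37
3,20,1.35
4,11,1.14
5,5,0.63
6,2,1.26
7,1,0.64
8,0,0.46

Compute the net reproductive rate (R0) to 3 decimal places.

1.306

lx = nx/n0 = nx/120: 1, 0.64167…, 0.34167…, 0.16667…, 0.09167…, 0.04167…, 0.01667…, 0.00833…, 0
lx·mx by age: 0, 0.455583…, 0.468083…, 0.225…, 0.1045…, 0.02625…, 0.021…, 0.005333…, 0
R0 = Σ lx·mx = 1.30575… → 1.306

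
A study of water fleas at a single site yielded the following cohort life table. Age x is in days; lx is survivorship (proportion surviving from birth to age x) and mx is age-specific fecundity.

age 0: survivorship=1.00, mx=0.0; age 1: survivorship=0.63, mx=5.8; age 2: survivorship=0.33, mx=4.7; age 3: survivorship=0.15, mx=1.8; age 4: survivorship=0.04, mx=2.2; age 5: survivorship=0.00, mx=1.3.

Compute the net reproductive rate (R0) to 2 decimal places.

lx·mx by age: 0, 3.654, 1.551, 0.27, 0.088, 0
R0 = Σ lx·mx = 5.563 → 5.56

5.56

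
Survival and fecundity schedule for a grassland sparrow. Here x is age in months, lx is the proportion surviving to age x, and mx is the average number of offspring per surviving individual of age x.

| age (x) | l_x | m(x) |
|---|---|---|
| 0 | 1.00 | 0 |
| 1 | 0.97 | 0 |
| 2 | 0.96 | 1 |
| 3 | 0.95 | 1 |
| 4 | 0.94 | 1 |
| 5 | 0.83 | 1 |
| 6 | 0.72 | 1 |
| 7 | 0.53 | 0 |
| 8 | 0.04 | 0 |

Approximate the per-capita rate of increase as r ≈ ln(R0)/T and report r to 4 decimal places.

R0 = Σ lx·mx = 0 + 0 + 0.96 + 0.95 + 0.94 + 0.83 + 0.72 + 0 + 0 = 4.4
Σ x·lx·mx = 17; T = 17/4.4 = 3.86364…
r ≈ ln(R0)/T = ln(4.4)/3.86364… = 0.383474… → 0.3835

0.3835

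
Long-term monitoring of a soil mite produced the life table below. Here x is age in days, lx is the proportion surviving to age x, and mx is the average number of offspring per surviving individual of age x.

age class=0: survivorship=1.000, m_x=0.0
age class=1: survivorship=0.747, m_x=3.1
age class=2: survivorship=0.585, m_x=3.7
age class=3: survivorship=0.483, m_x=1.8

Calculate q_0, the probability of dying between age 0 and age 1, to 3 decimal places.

q_0 = (l_0 − l_1) / l_0 = (1 − 0.747) / 1
     = 0.253 / 1 = 0.253 → 0.253

0.253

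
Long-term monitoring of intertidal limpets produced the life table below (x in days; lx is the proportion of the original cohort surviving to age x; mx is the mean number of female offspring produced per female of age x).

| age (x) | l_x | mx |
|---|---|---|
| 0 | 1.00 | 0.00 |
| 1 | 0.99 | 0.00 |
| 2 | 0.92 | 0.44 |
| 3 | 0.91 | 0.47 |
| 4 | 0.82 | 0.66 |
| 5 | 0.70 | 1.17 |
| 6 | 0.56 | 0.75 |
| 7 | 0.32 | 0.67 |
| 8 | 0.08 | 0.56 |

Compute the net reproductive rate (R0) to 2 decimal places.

2.87

lx·mx by age: 0, 0, 0.4048, 0.4277, 0.5412, 0.819, 0.42, 0.2144, 0.0448
R0 = Σ lx·mx = 2.8719 → 2.87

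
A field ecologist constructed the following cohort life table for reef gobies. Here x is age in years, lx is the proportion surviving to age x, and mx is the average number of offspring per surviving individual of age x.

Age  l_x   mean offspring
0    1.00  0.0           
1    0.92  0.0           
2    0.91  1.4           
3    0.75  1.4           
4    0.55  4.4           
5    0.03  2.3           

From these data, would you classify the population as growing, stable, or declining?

R0 = Σ lx·mx = 0 + 0 + 1.274 + 1.05 + 2.42 + 0.069 = 4.813
R0 > 1, so the population is growing.

growing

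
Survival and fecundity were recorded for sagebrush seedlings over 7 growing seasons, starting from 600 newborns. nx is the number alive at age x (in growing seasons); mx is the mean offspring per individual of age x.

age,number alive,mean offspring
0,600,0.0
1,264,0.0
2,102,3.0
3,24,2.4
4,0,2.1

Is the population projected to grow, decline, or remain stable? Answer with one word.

lx = nx/n0 = nx/600: 1, 0.44, 0.17, 0.04, 0
R0 = Σ lx·mx = 0 + 0 + 0.51 + 0.096 + 0 = 0.606
R0 < 1, so the population is declining.

declining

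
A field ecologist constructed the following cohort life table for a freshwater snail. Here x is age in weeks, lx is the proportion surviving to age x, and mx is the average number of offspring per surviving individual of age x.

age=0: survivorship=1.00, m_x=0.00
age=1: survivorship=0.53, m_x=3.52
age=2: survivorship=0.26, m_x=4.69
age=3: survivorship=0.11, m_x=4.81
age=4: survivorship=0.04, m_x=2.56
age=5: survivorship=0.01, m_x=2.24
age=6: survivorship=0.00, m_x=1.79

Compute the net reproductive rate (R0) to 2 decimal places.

3.74

lx·mx by age: 0, 1.8656, 1.2194, 0.5291, 0.1024, 0.0224, 0
R0 = Σ lx·mx = 3.7389 → 3.74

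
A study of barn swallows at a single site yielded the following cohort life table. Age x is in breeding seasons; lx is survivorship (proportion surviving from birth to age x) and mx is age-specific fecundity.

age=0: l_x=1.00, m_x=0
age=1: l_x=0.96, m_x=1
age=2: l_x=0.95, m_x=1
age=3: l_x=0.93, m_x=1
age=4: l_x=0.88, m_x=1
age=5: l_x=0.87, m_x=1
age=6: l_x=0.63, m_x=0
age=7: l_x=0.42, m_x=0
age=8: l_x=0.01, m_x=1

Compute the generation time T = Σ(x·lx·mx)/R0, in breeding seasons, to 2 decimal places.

2.96

lx·mx: 0, 0.96, 0.95, 0.93, 0.88, 0.87, 0, 0, 0.01 → R0 = 4.6
x·lx·mx: 0, 0.96, 1.9, 2.79, 3.52, 4.35, 0, 0, 0.08 → Σ = 13.6
T = 13.6 / 4.6 = 2.956522… → 2.96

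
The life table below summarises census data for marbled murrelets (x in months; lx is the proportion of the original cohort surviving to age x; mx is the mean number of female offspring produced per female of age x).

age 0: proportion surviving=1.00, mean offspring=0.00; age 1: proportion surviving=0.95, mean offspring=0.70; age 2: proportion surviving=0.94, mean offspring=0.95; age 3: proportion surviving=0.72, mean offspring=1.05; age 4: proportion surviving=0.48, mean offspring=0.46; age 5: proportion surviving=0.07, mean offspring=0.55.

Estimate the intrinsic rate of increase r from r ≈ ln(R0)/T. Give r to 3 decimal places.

0.420

R0 = Σ lx·mx = 0 + 0.665 + 0.893 + 0.756 + 0.2208 + 0.0385 = 2.5733
Σ x·lx·mx = 5.7947; T = 5.7947/2.5733 = 2.25186…
r ≈ ln(R0)/T = ln(2.5733)/2.25186… = 0.41974… → 0.420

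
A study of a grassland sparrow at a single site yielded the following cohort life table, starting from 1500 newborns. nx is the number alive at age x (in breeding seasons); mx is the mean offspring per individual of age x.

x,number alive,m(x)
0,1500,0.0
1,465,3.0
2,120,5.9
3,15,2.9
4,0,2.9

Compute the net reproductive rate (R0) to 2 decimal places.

lx = nx/n0 = nx/1500: 1, 0.31, 0.08, 0.01, 0
lx·mx by age: 0, 0.93, 0.472, 0.029, 0
R0 = Σ lx·mx = 1.431 → 1.43

1.43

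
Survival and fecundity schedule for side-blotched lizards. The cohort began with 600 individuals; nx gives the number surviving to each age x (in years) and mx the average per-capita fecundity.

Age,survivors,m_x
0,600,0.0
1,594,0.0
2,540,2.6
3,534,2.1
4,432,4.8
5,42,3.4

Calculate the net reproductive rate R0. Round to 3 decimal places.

lx = nx/n0 = nx/600: 1, 0.99, 0.9, 0.89, 0.72, 0.07
lx·mx by age: 0, 0, 2.34, 1.869, 3.456, 0.238
R0 = Σ lx·mx = 7.903 → 7.903

7.903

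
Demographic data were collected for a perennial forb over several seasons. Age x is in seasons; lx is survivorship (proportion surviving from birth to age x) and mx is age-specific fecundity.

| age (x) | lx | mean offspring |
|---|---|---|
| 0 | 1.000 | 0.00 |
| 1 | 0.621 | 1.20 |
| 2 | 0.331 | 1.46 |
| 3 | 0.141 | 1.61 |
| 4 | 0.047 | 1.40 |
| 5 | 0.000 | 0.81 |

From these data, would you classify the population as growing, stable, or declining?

R0 = Σ lx·mx = 0 + 0.7452 + 0.48326 + 0.22701 + 0.0658 + 0 = 1.52127
R0 > 1, so the population is growing.

growing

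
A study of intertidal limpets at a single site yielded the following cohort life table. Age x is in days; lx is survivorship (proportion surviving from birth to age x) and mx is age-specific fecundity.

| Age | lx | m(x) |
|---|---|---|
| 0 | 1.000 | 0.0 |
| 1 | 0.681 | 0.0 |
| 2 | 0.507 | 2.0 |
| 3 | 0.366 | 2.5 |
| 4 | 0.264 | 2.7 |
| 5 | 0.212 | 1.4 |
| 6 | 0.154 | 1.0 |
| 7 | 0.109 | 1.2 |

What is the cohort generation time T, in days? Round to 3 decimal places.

lx·mx: 0, 0, 1.014, 0.915, 0.7128, 0.2968, 0.154, 0.1308 → R0 = 3.2234
x·lx·mx: 0, 0, 2.028, 2.745, 2.8512, 1.484, 0.924, 0.9156 → Σ = 10.9478
T = 10.9478 / 3.2234 = 3.396352… → 3.396

3.396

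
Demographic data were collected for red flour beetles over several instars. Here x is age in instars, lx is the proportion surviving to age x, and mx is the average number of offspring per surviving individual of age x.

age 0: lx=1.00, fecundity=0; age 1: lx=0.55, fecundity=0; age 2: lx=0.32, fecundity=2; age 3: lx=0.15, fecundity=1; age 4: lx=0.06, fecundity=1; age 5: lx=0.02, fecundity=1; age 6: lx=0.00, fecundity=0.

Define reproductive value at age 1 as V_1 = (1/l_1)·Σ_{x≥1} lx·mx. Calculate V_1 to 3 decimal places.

1.582

lx·mx for x ≥ 1: 0, 0.64, 0.15, 0.06, 0.02, 0 → sum = 0.87
V_1 = 0.87 / l_1 = 0.87 / 0.55 = 1.581818… → 1.582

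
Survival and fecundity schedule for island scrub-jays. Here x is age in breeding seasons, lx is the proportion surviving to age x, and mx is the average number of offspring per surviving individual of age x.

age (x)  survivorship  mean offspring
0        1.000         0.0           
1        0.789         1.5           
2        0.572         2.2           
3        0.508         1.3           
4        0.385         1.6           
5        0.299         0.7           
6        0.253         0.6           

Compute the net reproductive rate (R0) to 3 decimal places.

lx·mx by age: 0, 1.1835, 1.2584, 0.6604, 0.616, 0.2093, 0.1518
R0 = Σ lx·mx = 4.0794 → 4.079

4.079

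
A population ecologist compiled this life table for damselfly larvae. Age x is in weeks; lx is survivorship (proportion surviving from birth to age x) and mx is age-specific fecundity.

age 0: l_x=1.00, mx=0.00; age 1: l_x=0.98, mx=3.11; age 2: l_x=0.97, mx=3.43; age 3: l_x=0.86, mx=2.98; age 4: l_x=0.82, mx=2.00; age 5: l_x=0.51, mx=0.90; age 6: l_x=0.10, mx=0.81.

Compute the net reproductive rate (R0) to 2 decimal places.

11.12

lx·mx by age: 0, 3.0478, 3.3271, 2.5628, 1.64, 0.459, 0.081
R0 = Σ lx·mx = 11.1177 → 11.12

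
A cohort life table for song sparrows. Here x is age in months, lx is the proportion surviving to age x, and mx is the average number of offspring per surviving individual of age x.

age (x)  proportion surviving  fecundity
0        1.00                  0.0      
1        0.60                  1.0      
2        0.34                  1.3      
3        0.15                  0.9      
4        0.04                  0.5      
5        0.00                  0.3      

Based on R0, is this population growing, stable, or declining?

growing

R0 = Σ lx·mx = 0 + 0.6 + 0.442 + 0.135 + 0.02 + 0 = 1.197
R0 > 1, so the population is growing.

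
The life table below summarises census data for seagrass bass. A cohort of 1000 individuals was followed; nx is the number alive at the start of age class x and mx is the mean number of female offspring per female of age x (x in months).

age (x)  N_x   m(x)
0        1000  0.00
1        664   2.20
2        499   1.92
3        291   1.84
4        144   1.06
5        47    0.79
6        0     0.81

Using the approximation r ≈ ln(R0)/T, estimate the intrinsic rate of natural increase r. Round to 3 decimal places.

lx = nx/n0 = nx/1000: 1, 0.664, 0.499, 0.291, 0.144, 0.047, 0
R0 = Σ lx·mx = 0 + 1.4608 + 0.95808 + 0.53544 + 0.15264 + 0.03713 + 0 = 3.14409
Σ x·lx·mx = 5.77949; T = 5.77949/3.14409 = 1.83821…
r ≈ ln(R0)/T = ln(3.14409)/1.83821… = 0.62317… → 0.623

0.623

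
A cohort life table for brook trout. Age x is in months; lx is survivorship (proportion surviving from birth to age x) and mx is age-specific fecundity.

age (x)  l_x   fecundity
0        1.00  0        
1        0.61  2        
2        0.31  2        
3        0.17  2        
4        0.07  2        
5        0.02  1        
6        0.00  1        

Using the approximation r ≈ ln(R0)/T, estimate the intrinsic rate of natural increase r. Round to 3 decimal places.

0.481

R0 = Σ lx·mx = 0 + 1.22 + 0.62 + 0.34 + 0.14 + 0.02 + 0 = 2.34
Σ x·lx·mx = 4.14; T = 4.14/2.34 = 1.76923…
r ≈ ln(R0)/T = ln(2.34)/1.76923… = 0.48052… → 0.481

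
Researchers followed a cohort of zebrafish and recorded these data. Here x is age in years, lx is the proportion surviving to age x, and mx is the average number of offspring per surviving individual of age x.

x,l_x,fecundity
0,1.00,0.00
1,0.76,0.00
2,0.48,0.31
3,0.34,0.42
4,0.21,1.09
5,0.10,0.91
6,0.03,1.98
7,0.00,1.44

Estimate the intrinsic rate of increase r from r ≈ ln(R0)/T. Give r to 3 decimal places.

R0 = Σ lx·mx = 0 + 0 + 0.1488 + 0.1428 + 0.2289 + 0.091 + 0.0594 + 0 = 0.6709
Σ x·lx·mx = 2.453; T = 2.453/0.6709 = 3.65628…
r ≈ ln(R0)/T = ln(0.6709)/3.65628… = -0.10916… → -0.109

-0.109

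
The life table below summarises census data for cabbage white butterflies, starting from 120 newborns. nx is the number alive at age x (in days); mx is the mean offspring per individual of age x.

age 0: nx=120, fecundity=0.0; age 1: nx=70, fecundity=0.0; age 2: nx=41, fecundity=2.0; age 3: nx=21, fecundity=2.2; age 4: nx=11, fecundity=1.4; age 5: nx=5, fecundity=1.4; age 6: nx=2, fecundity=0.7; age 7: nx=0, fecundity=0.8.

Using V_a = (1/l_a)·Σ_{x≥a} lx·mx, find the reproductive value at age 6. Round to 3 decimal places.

lx = nx/n0 = nx/120: 1, 0.58333…, 0.34167…, 0.175, 0.09167…, 0.04167…, 0.01667…, 0
lx·mx for x ≥ 6: 0.011667…, 0 → sum = 0.011667…
V_6 = 0.011667… / l_6 = 0.011667… / 0.016667… = 0.7… → 0.700

0.700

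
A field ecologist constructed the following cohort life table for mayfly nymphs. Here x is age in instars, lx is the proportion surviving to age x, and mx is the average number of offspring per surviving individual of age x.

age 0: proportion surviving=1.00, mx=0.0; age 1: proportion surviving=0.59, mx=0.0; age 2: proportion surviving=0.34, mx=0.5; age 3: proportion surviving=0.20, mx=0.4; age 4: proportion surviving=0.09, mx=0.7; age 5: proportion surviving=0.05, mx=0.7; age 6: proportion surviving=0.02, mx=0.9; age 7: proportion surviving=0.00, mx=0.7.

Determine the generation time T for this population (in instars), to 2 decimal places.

lx·mx: 0, 0, 0.17, 0.08, 0.063, 0.035, 0.018, 0 → R0 = 0.366
x·lx·mx: 0, 0, 0.34, 0.24, 0.252, 0.175, 0.108, 0 → Σ = 1.115
T = 1.115 / 0.366 = 3.046448… → 3.05

3.05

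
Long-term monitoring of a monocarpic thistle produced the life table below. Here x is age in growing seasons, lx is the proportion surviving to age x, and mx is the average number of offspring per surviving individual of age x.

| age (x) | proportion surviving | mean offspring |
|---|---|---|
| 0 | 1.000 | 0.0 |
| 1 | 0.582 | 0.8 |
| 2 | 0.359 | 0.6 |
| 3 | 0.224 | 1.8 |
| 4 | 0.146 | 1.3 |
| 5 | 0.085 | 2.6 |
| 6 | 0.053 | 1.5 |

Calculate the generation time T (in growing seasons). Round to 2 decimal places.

lx·mx: 0, 0.4656, 0.2154, 0.4032, 0.1898, 0.221, 0.0795 → R0 = 1.5745
x·lx·mx: 0, 0.4656, 0.4308, 1.2096, 0.7592, 1.105, 0.477 → Σ = 4.4472
T = 4.4472 / 1.5745 = 2.824516… → 2.82

2.82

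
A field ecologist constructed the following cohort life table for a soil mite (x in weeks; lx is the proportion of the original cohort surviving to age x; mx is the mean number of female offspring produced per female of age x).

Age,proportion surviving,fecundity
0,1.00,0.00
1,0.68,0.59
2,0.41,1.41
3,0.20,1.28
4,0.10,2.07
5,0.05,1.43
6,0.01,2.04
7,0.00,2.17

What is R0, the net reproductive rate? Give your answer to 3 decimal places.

1.534

lx·mx by age: 0, 0.4012, 0.5781, 0.256, 0.207, 0.0715, 0.0204, 0
R0 = Σ lx·mx = 1.5342 → 1.534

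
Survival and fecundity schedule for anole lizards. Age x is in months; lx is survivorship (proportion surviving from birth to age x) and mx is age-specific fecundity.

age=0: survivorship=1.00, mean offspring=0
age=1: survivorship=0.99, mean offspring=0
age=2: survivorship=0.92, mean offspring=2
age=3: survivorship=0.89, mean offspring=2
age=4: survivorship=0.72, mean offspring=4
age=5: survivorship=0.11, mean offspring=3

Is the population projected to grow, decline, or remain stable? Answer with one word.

growing

R0 = Σ lx·mx = 0 + 0 + 1.84 + 1.78 + 2.88 + 0.33 = 6.83
R0 > 1, so the population is growing.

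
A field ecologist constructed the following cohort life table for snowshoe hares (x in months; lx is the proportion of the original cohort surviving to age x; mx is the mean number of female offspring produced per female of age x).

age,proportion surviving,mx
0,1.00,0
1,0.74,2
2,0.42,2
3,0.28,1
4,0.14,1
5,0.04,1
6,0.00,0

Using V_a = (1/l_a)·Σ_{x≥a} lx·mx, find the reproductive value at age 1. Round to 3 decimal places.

3.757

lx·mx for x ≥ 1: 1.48, 0.84, 0.28, 0.14, 0.04, 0 → sum = 2.78
V_1 = 2.78 / l_1 = 2.78 / 0.74 = 3.756757… → 3.757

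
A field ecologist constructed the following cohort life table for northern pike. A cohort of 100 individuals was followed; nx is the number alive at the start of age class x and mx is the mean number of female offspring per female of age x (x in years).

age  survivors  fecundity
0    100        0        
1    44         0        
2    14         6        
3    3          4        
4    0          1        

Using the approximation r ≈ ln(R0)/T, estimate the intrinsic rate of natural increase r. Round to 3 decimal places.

lx = nx/n0 = nx/100: 1, 0.44, 0.14, 0.03, 0
R0 = Σ lx·mx = 0 + 0 + 0.84 + 0.12 + 0 = 0.96
Σ x·lx·mx = 2.04; T = 2.04/0.96 = 2.125
r ≈ ln(R0)/T = ln(0.96)/2.125 = -0.01921… → -0.019

-0.019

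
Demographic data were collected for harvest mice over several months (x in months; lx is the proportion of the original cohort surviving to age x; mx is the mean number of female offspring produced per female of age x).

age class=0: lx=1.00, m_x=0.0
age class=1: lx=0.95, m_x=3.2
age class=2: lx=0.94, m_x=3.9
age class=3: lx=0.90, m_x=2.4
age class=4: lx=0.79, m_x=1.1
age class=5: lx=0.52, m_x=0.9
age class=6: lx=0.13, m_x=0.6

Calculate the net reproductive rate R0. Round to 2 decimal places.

10.28

lx·mx by age: 0, 3.04, 3.666, 2.16, 0.869, 0.468, 0.078
R0 = Σ lx·mx = 10.281 → 10.28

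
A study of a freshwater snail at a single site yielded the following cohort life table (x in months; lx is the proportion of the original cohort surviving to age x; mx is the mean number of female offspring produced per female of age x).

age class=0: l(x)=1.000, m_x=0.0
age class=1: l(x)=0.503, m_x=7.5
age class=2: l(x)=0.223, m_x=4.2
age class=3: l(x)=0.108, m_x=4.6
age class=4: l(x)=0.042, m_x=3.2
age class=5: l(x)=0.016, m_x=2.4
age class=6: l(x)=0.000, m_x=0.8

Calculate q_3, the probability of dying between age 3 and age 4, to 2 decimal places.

0.61

q_3 = (l_3 − l_4) / l_3 = (0.108 − 0.042) / 0.108
     = 0.066 / 0.108 = 0.611111… → 0.61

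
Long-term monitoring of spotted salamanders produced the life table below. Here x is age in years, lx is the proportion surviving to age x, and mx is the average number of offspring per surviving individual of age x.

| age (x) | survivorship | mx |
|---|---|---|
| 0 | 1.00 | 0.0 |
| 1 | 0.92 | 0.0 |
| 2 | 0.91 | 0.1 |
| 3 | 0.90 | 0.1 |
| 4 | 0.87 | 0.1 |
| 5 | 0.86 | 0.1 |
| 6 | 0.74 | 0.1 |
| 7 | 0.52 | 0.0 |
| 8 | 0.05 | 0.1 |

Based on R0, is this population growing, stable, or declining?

R0 = Σ lx·mx = 0 + 0 + 0.091 + 0.09 + 0.087 + 0.086 + 0.074 + 0 + 0.005 = 0.433
R0 < 1, so the population is declining.

declining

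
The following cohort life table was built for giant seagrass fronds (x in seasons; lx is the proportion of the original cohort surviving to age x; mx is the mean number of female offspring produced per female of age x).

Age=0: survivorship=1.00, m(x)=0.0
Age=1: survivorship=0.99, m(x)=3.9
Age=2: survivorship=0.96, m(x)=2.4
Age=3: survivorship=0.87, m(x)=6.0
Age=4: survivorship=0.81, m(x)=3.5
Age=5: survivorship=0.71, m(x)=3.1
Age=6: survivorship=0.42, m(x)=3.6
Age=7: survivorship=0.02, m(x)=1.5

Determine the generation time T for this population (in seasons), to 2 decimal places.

lx·mx: 0, 3.861, 2.304, 5.22, 2.835, 2.201, 1.512, 0.03 → R0 = 17.963
x·lx·mx: 0, 3.861, 4.608, 15.66, 11.34, 11.005, 9.072, 0.21 → Σ = 55.756
T = 55.756 / 17.963 = 3.103936… → 3.10

3.10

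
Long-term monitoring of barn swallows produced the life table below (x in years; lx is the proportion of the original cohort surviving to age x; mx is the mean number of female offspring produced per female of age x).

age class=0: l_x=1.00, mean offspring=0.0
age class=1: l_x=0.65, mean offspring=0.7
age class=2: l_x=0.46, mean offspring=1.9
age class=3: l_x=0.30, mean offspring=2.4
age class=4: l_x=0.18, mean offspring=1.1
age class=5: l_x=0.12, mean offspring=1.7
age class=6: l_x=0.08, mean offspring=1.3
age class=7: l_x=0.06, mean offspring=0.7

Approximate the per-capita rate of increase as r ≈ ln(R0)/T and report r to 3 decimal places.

0.349

R0 = Σ lx·mx = 0 + 0.455 + 0.874 + 0.72 + 0.198 + 0.204 + 0.104 + 0.042 = 2.597
Σ x·lx·mx = 7.093; T = 7.093/2.597 = 2.73123…
r ≈ ln(R0)/T = ln(2.597)/2.73123… = 0.34942… → 0.349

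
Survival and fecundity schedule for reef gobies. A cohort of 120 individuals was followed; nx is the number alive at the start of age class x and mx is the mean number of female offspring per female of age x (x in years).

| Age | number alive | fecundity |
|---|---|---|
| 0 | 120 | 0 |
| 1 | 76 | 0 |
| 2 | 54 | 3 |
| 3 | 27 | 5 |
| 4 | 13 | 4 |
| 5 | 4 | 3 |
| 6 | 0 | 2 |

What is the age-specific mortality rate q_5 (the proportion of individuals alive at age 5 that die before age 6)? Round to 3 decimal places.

lx = nx/n0 = nx/120: 1, 0.63333…, 0.45, 0.225, 0.10833…, 0.03333…, 0
q_5 = (l_5 − l_6) / l_5 = (0.033333… − 0) / 0.033333…
     = 0.033333… / 0.033333… = 1 → 1.000

1.000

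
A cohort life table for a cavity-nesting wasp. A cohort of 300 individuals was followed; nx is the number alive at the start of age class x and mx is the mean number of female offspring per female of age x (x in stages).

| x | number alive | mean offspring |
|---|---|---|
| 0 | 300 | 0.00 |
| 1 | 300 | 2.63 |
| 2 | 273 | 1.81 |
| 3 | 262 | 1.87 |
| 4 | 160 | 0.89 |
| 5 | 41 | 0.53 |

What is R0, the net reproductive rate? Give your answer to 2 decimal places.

6.46

lx = nx/n0 = nx/300: 1, 1, 0.91, 0.87333…, 0.53333…, 0.13667…
lx·mx by age: 0, 2.63, 1.6471, 1.633133…, 0.474667…, 0.072433…
R0 = Σ lx·mx = 6.457333… → 6.46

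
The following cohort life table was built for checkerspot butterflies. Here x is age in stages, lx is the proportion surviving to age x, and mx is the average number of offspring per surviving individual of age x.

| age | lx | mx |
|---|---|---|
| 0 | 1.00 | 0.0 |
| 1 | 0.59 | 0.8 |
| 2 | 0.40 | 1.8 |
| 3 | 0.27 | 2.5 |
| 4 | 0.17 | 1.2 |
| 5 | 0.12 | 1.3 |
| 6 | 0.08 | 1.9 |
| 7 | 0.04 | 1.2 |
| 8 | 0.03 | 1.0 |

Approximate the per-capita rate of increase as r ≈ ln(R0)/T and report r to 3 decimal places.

R0 = Σ lx·mx = 0 + 0.472 + 0.72 + 0.675 + 0.204 + 0.156 + 0.152 + 0.048 + 0.03 = 2.457
Σ x·lx·mx = 7.021; T = 7.021/2.457 = 2.85755…
r ≈ ln(R0)/T = ln(2.457)/2.85755… = 0.31458… → 0.315

0.315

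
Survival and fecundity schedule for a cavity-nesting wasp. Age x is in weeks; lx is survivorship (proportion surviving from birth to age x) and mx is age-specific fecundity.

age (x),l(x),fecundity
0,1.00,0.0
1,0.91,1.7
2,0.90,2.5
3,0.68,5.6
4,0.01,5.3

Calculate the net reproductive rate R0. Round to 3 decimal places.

7.658

lx·mx by age: 0, 1.547, 2.25, 3.808, 0.053
R0 = Σ lx·mx = 7.658 → 7.658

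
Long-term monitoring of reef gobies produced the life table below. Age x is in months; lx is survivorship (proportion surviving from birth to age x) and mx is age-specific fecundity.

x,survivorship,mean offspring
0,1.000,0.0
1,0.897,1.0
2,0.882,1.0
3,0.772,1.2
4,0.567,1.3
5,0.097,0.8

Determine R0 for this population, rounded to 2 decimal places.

3.52

lx·mx by age: 0, 0.897, 0.882, 0.9264, 0.7371, 0.0776
R0 = Σ lx·mx = 3.5201 → 3.52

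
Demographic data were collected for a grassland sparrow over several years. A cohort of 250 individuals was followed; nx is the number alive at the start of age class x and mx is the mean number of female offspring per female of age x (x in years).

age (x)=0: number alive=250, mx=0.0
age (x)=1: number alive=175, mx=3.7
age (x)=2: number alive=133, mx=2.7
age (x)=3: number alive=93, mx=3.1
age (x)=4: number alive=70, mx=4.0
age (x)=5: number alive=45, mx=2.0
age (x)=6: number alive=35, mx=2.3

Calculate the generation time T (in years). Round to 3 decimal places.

lx = nx/n0 = nx/250: 1, 0.7, 0.532, 0.372, 0.28, 0.18, 0.14
lx·mx: 0, 2.59, 1.4364, 1.1532, 1.12, 0.36, 0.322 → R0 = 6.9816
x·lx·mx: 0, 2.59, 2.8728, 3.4596, 4.48, 1.8, 1.932 → Σ = 17.1344
T = 17.1344 / 6.9816 = 2.454223… → 2.454

2.454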